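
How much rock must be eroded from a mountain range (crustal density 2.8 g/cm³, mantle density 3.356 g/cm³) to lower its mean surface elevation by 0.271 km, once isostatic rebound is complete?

1.64 km

Net drop Δ = e − u = e − e ρ_c/ρ_m = e (ρ_m − ρ_c)/ρ_m.
e = Δ ρ_m/(ρ_m − ρ_c) = 0.271 km × 3.356/0.556 = 1.64 km.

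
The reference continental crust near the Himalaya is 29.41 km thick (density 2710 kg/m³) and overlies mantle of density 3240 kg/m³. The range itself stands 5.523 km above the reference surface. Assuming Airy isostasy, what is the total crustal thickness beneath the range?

63.2 km

Root depth r = h ρ_c / (ρ_m − ρ_c) = 5.523 km × 2710 / 530 = 28.24 km.
Total thickness = T + h + r = 29.41 km + 5.523 km + 28.24 km = 63.2 km.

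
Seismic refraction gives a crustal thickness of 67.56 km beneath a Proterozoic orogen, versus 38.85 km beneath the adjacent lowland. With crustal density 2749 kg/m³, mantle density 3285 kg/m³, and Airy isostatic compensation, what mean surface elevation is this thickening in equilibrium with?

4.68 km

Excess crust Δ = 67.56 km − 38.85 km = 28.71 km, split between elevation h and root r with h + r = Δ.
Airy balance ρ_c h = (ρ_m − ρ_c) r gives r = h ρ_c/(ρ_m − ρ_c), so h (1 + ρ_c/(ρ_m − ρ_c)) = Δ, i.e. h = Δ (ρ_m − ρ_c)/ρ_m.
h = 28.71 km × 536/3285 = 4.68 km.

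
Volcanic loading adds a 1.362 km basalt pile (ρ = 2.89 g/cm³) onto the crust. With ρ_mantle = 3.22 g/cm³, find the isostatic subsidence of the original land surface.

1.22 km

Subaerial loading: s = t ρ_load / ρ_m.
s = 1.362 km × 2.89/3.22 = 1.22 km.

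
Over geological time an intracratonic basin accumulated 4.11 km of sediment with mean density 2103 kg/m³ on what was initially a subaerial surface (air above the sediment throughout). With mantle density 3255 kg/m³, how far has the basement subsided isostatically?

Subaerial load: s = t ρ_sed / ρ_m = 4.11 km × 2103/3255 = 2.66 km.

2.66 km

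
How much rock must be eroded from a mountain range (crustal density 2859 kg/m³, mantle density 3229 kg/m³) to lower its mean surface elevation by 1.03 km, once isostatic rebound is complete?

8.99 km

Net drop Δ = e − u = e − e ρ_c/ρ_m = e (ρ_m − ρ_c)/ρ_m.
e = Δ ρ_m/(ρ_m − ρ_c) = 1.03 km × 3229/370 = 8.99 km.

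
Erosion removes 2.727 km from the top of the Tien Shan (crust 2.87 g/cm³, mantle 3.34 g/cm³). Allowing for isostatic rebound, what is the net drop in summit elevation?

Rebound u = e ρ_c/ρ_m = 2.727 km × 2.87/3.34 = 2.343 km.
Net surface drop = e − u = 2.727 km − 2.343 km = e (ρ_m − ρ_c)/ρ_m = 0.384 km.

0.384 km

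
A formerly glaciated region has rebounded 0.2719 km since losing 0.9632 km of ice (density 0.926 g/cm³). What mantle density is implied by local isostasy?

ρ_m = ρ_ice t / u = 0.926 × 0.9632 km/0.2719 km = 3.28 g/cm³.

3.28 g/cm³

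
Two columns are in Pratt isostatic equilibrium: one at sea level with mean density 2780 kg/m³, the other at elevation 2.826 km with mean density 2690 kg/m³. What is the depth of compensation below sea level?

ρ_ref D = ρ (D + h) → D (ρ_ref − ρ) = ρ h.
D = ρ h/(ρ_ref − ρ) = 2690 × 2.826 km/(2780 − 2690) = 84.5 km.

84.5 km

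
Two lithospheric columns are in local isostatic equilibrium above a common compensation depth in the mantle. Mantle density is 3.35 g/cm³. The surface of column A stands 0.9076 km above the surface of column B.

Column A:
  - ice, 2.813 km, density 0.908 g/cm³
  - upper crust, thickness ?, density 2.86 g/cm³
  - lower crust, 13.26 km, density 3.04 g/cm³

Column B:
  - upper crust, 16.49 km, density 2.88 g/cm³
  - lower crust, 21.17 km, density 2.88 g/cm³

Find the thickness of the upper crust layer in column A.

19.9 km

Take the compensation level at the base of the deeper column (depth z_c below the surface of column A) and equate Σ ρ_i t_i down to z_c; mantle fills any gap and the z_c terms cancel.
Column A: 2.813×0.908 + x×2.86 + 13.26×3.04 + (z_c − 16.073 − x)×3.35
Column B: 0.9076×0 + 16.49×2.88 + 21.17×2.88 + (z_c − 0.9076 − 37.66)×3.35
The z_c×3.35 term appears on both sides and cancels. Collect the known terms of each column as K = Σ(ρt)_known − 3.35 × (depth of known layers): K_A = 42.864604 − 3.35×16.073 = −10.979946; K_B = 108.4608 − 3.35×(0.9076 + 37.66) = −20.74066.
Balance: K_A − x×(3.35 − 2.86) = K_B, so x = (K_A − K_B)/(3.35 − 2.86) = 9.76071/0.49 = 19.9 km.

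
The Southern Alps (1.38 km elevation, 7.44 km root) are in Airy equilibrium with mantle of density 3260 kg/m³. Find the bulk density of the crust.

2750 kg/m³

ρ_c h = (ρ_m − ρ_c) r → ρ_c (h + r) = ρ_m r → ρ_c = ρ_m r / (h + r).
ρ_c = 3260 × 7.44 km / (1.38 km + 7.44 km) = 2750 kg/m³.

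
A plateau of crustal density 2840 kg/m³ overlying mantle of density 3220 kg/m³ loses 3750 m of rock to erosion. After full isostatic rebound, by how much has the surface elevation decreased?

Rebound u = e ρ_c/ρ_m = 3750 m × 2840/3220 = 3307 m.
Net surface drop = e − u = 3750 m − 3307 m = e (ρ_m − ρ_c)/ρ_m = 443 m.

443 m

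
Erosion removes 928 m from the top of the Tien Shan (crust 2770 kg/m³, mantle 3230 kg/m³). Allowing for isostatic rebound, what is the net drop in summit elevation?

Rebound u = e ρ_c/ρ_m = 928 m × 2770/3230 = 795.8 m.
Net surface drop = e − u = 928 m − 795.8 m = e (ρ_m − ρ_c)/ρ_m = 132 m.

132 m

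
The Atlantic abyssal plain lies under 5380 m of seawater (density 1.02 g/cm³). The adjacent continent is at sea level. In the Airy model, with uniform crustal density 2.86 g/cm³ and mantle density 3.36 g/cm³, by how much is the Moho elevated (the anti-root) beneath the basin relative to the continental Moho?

By Archimedes' principle applied to the lithosphere: replacing crust with seawater at the top is compensated by replacing crust with mantle at the base: d (ρ_c − ρ_w) = a (ρ_m − ρ_c).
a = d (ρ_c − ρ_w)/(ρ_m − ρ_c) = 5380 m × 1.84/0.5 = 19800 m.

19800 m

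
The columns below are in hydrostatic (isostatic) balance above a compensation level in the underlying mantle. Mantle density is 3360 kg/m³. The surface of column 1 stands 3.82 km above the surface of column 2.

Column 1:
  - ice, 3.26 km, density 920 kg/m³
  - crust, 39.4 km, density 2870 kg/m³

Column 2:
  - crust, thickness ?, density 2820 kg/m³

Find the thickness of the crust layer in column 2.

Take the compensation level at the base of the deeper column (depth z_c below the surface of column 1) and equate Σ ρ_i t_i down to z_c; mantle fills any gap and the z_c terms cancel.
Column 1: 3.26×920 + 39.4×2870 + (z_c − 42.66)×3360
Column 2: 3.82×0 + x×2820 + (z_c − 3.82 − 0 − x)×3360
The z_c×3360 term appears on both sides and cancels. Collect the known terms of each column as K = Σ(ρt)_known − 3360 × (depth of known layers): K_1 = 116077.2 − 3360×42.66 = −27260.4; K_2 = 0 − 3360×(3.82 + 0) = −12835.2.
Balance: K_1 = K_2 − x×(3360 − 2820), so x = (K_2 − K_1)/(3360 − 2820) = 14425.2/540 = 26.7 km.

26.7 km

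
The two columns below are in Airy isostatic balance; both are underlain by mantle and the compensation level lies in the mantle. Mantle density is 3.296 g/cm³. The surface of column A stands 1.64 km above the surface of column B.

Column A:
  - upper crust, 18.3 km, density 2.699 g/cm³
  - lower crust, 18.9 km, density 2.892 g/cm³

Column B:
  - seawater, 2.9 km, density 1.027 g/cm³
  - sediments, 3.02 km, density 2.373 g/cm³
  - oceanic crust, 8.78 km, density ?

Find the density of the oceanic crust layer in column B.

Take the compensation level at the base of the deeper column (depth z_c below the surface of column A) and equate Σ ρ_i t_i down to z_c; mantle fills any gap and the z_c terms cancel.
Column A: 18.3×2.699 + 18.9×2.892 + (z_c − 37.2)×3.296
Column B: 1.64×0 + 2.9×1.027 + 3.02×2.373 + 8.78×ρ + (z_c − 1.64 − 14.7)×3.296
The z_c×3.296 term appears on both sides and cancels. Collect the known terms of each column as K = Σ(ρt)_known − 3.296 × (depth of known layers): K_A = 104.0505 − 3.296×37.2 = −18.5607; K_B = 10.14476 − 3.296×(1.64 + 14.7) = −43.71188.
Balance: K_A = K_B + 8.78×ρ, so ρ = (K_A − K_B)/8.78 = 25.1512/8.78 = 2.86 g/cm³.

2.86 g/cm³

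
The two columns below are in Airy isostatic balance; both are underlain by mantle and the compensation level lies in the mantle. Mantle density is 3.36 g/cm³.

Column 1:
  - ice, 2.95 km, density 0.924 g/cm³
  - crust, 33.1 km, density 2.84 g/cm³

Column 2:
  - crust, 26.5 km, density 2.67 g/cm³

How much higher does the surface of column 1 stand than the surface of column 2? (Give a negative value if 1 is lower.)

1.82 km

For any compensation level in the mantle, the mantle terms cancel and isostasy reduces to e = (Σt_1 − Σt_2) − (Σ(ρt)_1 − Σ(ρt)_2) / ρ_m.
Σt_1 = 36.05 km; Σt_2 = 26.5 km; Σ(ρt)_1 = 96.7298; Σ(ρt)_2 = 70.755 (in km·g/cm³).
e = (36.05 − 26.5) − (96.7298 − 70.755) / 3.36 = 1.82 km.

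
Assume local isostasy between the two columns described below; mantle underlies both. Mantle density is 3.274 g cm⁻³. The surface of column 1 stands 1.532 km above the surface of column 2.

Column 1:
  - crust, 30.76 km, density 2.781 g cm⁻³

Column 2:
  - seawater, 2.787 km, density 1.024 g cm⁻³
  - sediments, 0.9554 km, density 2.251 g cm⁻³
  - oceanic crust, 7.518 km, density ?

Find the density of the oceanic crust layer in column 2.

Take the compensation level at the base of the deeper column (depth z_c below the surface of column 1) and equate Σ ρ_i t_i down to z_c; mantle fills any gap and the z_c terms cancel.
Column 1: 30.76×2.781 + (z_c − 30.76)×3.274
Column 2: 1.532×0 + 2.787×1.024 + 0.9554×2.251 + 7.518×ρ + (z_c − 1.532 − 11.2604)×3.274
The z_c×3.274 term appears on both sides and cancels. Collect the known terms of each column as K = Σ(ρt)_known − 3.274 × (depth of known layers): K_1 = 85.54356 − 3.274×30.76 = −15.16468; K_2 = 5.0044934 − 3.274×(1.532 + 11.2604) = −36.8778242.
Balance: K_1 = K_2 + 7.518×ρ, so ρ = (K_1 − K_2)/7.518 = 21.7131/7.518 = 2.89 g cm⁻³.

2.89 g cm⁻³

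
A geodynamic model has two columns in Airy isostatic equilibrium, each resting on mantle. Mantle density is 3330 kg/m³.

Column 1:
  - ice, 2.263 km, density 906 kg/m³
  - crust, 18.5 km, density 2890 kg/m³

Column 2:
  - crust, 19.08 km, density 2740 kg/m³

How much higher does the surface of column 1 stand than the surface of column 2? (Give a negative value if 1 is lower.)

0.711 km

For any compensation level in the mantle, the mantle terms cancel and isostasy reduces to e = (Σt_1 − Σt_2) − (Σ(ρt)_1 − Σ(ρt)_2) / ρ_m.
Σt_1 = 20.763 km; Σt_2 = 19.08 km; Σ(ρt)_1 = 55515.278; Σ(ρt)_2 = 52279.2 (in km·kg/m³).
e = (20.763 − 19.08) − (55515.278 − 52279.2) / 3330 = 0.711 km.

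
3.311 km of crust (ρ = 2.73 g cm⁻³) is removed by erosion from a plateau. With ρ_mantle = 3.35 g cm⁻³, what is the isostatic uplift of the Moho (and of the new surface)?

2.7 km

Unloading: uplift u = e ρ_c/ρ_m = 3.311 km × 2.73/3.35 = 2.7 km.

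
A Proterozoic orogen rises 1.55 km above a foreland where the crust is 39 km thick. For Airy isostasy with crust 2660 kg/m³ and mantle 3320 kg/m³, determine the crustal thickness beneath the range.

Root depth r = h ρ_c / (ρ_m − ρ_c) = 1.55 km × 2660 / 660 = 6.247 km.
Total thickness = T + h + r = 39 km + 1.55 km + 6.247 km = 46.8 km.

46.8 km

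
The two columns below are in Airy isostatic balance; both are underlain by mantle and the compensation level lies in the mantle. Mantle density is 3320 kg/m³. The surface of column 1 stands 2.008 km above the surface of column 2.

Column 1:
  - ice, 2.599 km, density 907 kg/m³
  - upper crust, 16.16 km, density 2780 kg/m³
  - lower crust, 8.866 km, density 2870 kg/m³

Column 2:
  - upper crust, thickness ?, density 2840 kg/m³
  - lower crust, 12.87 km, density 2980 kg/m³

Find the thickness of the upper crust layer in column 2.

Take the compensation level at the base of the deeper column (depth z_c below the surface of column 1) and equate Σ ρ_i t_i down to z_c; mantle fills any gap and the z_c terms cancel.
Column 1: 2.599×907 + 16.16×2780 + 8.866×2870 + (z_c − 27.625)×3320
Column 2: 2.008×0 + x×2840 + 12.87×2980 + (z_c − 2.008 − 12.87 − x)×3320
The z_c×3320 term appears on both sides and cancels. Collect the known terms of each column as K = Σ(ρt)_known − 3320 × (depth of known layers): K_1 = 72727.513 − 3320×27.625 = −18987.487; K_2 = 38352.6 − 3320×(2.008 + 12.87) = −11042.36.
Balance: K_1 = K_2 − x×(3320 − 2840), so x = (K_2 − K_1)/(3320 − 2840) = 7945.13/480 = 16.6 km.

16.6 km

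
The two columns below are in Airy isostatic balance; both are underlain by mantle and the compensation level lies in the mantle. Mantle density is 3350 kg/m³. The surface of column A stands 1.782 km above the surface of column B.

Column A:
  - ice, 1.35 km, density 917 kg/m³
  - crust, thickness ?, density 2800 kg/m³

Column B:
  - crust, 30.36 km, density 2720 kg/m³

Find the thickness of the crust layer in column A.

39.7 km

Take the compensation level at the base of the deeper column (depth z_c below the surface of column A) and equate Σ ρ_i t_i down to z_c; mantle fills any gap and the z_c terms cancel.
Column A: 1.35×917 + x×2800 + (z_c − 1.35 − x)×3350
Column B: 1.782×0 + 30.36×2720 + (z_c − 1.782 − 30.36)×3350
The z_c×3350 term appears on both sides and cancels. Collect the known terms of each column as K = Σ(ρt)_known − 3350 × (depth of known layers): K_A = 1237.95 − 3350×1.35 = −3284.55; K_B = 82579.2 − 3350×(1.782 + 30.36) = −25096.5.
Balance: K_A − x×(3350 − 2800) = K_B, so x = (K_A − K_B)/(3350 − 2800) = 21812/550 = 39.7 km.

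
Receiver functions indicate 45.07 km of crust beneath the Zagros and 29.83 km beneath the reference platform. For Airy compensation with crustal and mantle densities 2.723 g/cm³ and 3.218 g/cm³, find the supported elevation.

2.34 km

Excess crust Δ = 45.07 km − 29.83 km = 15.24 km, split between elevation h and root r with h + r = Δ.
Airy balance ρ_c h = (ρ_m − ρ_c) r gives r = h ρ_c/(ρ_m − ρ_c), so h (1 + ρ_c/(ρ_m − ρ_c)) = Δ, i.e. h = Δ (ρ_m − ρ_c)/ρ_m.
h = 15.24 km × 0.495/3.218 = 2.34 km.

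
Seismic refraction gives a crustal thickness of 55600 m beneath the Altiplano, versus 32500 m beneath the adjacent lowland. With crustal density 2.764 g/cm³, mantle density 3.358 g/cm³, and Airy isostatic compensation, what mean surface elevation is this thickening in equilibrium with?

Excess crust Δ = 55600 m − 32500 m = 23100 m, split between elevation h and root r with h + r = Δ.
Airy balance ρ_c h = (ρ_m − ρ_c) r gives r = h ρ_c/(ρ_m − ρ_c), so h (1 + ρ_c/(ρ_m − ρ_c)) = Δ, i.e. h = Δ (ρ_m − ρ_c)/ρ_m.
h = 23100 m × 0.594/3.358 = 4090 m.

4090 m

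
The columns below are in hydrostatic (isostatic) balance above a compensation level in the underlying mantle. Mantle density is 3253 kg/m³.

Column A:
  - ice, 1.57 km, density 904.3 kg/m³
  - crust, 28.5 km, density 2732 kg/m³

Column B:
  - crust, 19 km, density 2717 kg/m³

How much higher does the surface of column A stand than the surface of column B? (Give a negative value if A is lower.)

2.57 km

For any compensation level in the mantle, the mantle terms cancel and isostasy reduces to e = (Σt_A − Σt_B) − (Σ(ρt)_A − Σ(ρt)_B) / ρ_m.
Σt_A = 30.07 km; Σt_B = 19 km; Σ(ρt)_A = 79281.751; Σ(ρt)_B = 51623 (in km·kg/m³).
e = (30.07 − 19) − (79281.751 − 51623) / 3253 = 2.57 km.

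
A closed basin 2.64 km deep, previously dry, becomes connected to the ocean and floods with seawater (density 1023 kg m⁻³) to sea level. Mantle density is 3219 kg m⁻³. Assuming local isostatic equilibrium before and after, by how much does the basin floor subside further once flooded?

After flooding the water column is d + s deep. Its weight must equal the weight of mantle displaced by the extra subsidence s: (d + s) ρ_w = s ρ_m.
s = d ρ_w / (ρ_m − ρ_w) = 2.64 km × 1023/(3219 − 1023) = 1.23 km.

1.23 km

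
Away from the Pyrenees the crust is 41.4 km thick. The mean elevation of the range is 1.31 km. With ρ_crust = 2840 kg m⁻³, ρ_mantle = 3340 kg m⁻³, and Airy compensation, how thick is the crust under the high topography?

Root depth r = h ρ_c / (ρ_m − ρ_c) = 1.31 km × 2840 / 500 = 7.441 km.
Total thickness = T + h + r = 41.4 km + 1.31 km + 7.441 km = 50.2 km.

50.2 km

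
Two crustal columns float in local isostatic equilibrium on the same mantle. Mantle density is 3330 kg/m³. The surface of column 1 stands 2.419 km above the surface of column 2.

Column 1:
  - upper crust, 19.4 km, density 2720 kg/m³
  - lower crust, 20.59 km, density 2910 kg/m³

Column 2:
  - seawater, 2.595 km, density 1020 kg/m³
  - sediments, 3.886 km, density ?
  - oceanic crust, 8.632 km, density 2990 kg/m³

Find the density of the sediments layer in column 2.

2430 kg/m³

Take the compensation level at the base of the deeper column (depth z_c below the surface of column 1) and equate Σ ρ_i t_i down to z_c; mantle fills any gap and the z_c terms cancel.
Column 1: 19.4×2720 + 20.59×2910 + (z_c − 39.99)×3330
Column 2: 2.419×0 + 2.595×1020 + 3.886×ρ + 8.632×2990 + (z_c − 2.419 − 15.113)×3330
The z_c×3330 term appears on both sides and cancels. Collect the known terms of each column as K = Σ(ρt)_known − 3330 × (depth of known layers): K_1 = 112684.9 − 3330×39.99 = −20481.8; K_2 = 28456.58 − 3330×(2.419 + 15.113) = −29924.98.
Balance: K_1 = K_2 + 3.886×ρ, so ρ = (K_1 − K_2)/3.886 = 9443.18/3.886 = 2430 kg/m³.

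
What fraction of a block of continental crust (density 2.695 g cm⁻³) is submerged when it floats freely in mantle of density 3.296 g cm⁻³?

0.818

Submerged fraction = ρ_obj/ρ_fluid = 2.695/3.296 = 0.818.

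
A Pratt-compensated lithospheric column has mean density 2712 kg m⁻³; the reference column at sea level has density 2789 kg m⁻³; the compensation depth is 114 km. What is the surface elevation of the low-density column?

3.24 km

ρ_ref D = ρ (D + h) → h = D (ρ_ref − ρ)/ρ.
h = 114 km × (2789 − 2712)/2712 = 3.24 km.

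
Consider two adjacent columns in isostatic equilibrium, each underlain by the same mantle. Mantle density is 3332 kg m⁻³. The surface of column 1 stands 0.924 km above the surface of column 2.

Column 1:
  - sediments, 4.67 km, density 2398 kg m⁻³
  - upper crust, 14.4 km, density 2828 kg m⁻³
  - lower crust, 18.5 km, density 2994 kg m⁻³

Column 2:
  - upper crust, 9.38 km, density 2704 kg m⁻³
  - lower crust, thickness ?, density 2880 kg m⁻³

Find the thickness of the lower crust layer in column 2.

Take the compensation level at the base of the deeper column (depth z_c below the surface of column 1) and equate Σ ρ_i t_i down to z_c; mantle fills any gap and the z_c terms cancel.
Column 1: 4.67×2398 + 14.4×2828 + 18.5×2994 + (z_c − 37.57)×3332
Column 2: 0.924×0 + 9.38×2704 + x×2880 + (z_c − 0.924 − 9.38 − x)×3332
The z_c×3332 term appears on both sides and cancels. Collect the known terms of each column as K = Σ(ρt)_known − 3332 × (depth of known layers): K_1 = 107310.86 − 3332×37.57 = −17872.38; K_2 = 25363.52 − 3332×(0.924 + 9.38) = −8969.408.
Balance: K_1 = K_2 − x×(3332 − 2880), so x = (K_2 − K_1)/(3332 − 2880) = 8902.97/452 = 19.7 km.

19.7 km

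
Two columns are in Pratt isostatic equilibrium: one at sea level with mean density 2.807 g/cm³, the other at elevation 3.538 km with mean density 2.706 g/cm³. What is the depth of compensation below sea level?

94.8 km

ρ_ref D = ρ (D + h) → D (ρ_ref − ρ) = ρ h.
D = ρ h/(ρ_ref − ρ) = 2.706 × 3.538 km/(2.807 − 2.706) = 94.8 km.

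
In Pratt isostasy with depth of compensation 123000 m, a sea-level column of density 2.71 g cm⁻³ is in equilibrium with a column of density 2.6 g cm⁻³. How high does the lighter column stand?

ρ_ref D = ρ (D + h) → h = D (ρ_ref − ρ)/ρ.
h = 123000 m × (2.71 − 2.6)/2.6 = 5200 m.

5200 m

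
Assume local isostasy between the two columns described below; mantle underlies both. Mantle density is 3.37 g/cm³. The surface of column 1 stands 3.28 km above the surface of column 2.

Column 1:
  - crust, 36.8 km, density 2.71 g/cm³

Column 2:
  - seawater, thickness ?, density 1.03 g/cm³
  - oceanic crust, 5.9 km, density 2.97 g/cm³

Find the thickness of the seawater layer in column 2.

4.65 km

Take the compensation level at the base of the deeper column (depth z_c below the surface of column 1) and equate Σ ρ_i t_i down to z_c; mantle fills any gap and the z_c terms cancel.
Column 1: 36.8×2.71 + (z_c − 36.8)×3.37
Column 2: 3.28×0 + x×1.03 + 5.9×2.97 + (z_c − 3.28 − 5.9 − x)×3.37
The z_c×3.37 term appears on both sides and cancels. Collect the known terms of each column as K = Σ(ρt)_known − 3.37 × (depth of known layers): K_1 = 99.728 − 3.37×36.8 = −24.288; K_2 = 17.523 − 3.37×(3.28 + 5.9) = −13.4136.
Balance: K_1 = K_2 − x×(3.37 − 1.03), so x = (K_2 − K_1)/(3.37 − 1.03) = 10.8744/2.34 = 4.65 km.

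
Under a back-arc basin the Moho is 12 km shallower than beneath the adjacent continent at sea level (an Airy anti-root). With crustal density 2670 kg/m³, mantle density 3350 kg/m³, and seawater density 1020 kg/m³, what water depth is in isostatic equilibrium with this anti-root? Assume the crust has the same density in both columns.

4.95 km

Replacing a thickness d of crust by seawater at the top must be balanced by replacing crust with mantle at the base: d (ρ_c − ρ_w) = a (ρ_m − ρ_c).
d = a (ρ_m − ρ_c)/(ρ_c − ρ_w) = 12 km × 680/1650 = 4.95 km.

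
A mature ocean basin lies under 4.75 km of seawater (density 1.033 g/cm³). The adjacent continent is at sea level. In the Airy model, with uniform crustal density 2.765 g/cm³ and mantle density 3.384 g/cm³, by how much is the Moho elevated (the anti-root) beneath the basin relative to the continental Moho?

13.3 km

In Airy isostatic equilibrium: replacing crust with seawater at the top is compensated by replacing crust with mantle at the base: d (ρ_c − ρ_w) = a (ρ_m − ρ_c).
a = d (ρ_c − ρ_w)/(ρ_m − ρ_c) = 4.75 km × 1.732/0.619 = 13.3 km.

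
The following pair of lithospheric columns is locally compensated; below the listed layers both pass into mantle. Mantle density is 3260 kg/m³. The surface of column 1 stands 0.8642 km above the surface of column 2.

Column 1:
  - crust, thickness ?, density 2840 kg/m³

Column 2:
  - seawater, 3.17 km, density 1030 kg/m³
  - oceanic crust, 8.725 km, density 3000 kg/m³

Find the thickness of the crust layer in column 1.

28.9 km

Take the compensation level at the base of the deeper column (depth z_c below the surface of column 1) and equate Σ ρ_i t_i down to z_c; mantle fills any gap and the z_c terms cancel.
Column 1: x×2840 + (z_c − 0 − x)×3260
Column 2: 0.8642×0 + 3.17×1030 + 8.725×3000 + (z_c − 0.8642 − 11.895)×3260
The z_c×3260 term appears on both sides and cancels. Collect the known terms of each column as K = Σ(ρt)_known − 3260 × (depth of known layers): K_1 = 0 − 3260×0 = 0; K_2 = 29440.1 − 3260×(0.8642 + 11.895) = −12154.892.
Balance: K_1 − x×(3260 − 2840) = K_2, so x = (K_1 − K_2)/(3260 − 2840) = 12154.9/420 = 28.9 km.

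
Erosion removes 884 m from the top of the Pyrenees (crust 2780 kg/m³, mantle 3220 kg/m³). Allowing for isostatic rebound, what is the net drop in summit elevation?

121 m

Rebound u = e ρ_c/ρ_m = 884 m × 2780/3220 = 763.2 m.
Net surface drop = e − u = 884 m − 763.2 m = e (ρ_m − ρ_c)/ρ_m = 121 m.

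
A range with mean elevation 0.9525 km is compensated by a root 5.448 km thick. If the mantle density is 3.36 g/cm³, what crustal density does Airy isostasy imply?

ρ_c h = (ρ_m − ρ_c) r → ρ_c (h + r) = ρ_m r → ρ_c = ρ_m r / (h + r).
ρ_c = 3.36 × 5.448 km / (0.9525 km + 5.448 km) = 2.86 g/cm³.

2.86 g/cm³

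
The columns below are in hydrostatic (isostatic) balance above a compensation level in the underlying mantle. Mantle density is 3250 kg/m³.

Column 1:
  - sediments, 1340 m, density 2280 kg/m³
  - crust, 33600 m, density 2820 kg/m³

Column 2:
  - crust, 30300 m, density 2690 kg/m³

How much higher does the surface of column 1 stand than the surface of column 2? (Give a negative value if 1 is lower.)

−375 m

For any compensation level in the mantle, the mantle terms cancel and isostasy reduces to e = (Σt_1 − Σt_2) − (Σ(ρt)_1 − Σ(ρt)_2) / ρ_m.
Σt_1 = 34940 m; Σt_2 = 30300 m; Σ(ρt)_1 = 97807200; Σ(ρt)_2 = 81507000 (in m·kg/m³).
e = (34940 − 30300) − (97807200 − 81507000) / 3250 = −375 m.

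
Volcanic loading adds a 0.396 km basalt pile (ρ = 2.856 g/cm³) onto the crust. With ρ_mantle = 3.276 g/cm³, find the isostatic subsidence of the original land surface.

Subaerial loading: s = t ρ_load / ρ_m.
s = 0.396 km × 2.856/3.276 = 0.345 km.

0.345 km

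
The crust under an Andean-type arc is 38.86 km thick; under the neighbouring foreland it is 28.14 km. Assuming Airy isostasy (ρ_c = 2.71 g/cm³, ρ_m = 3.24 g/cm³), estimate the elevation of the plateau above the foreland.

Excess crust Δ = 38.86 km − 28.14 km = 10.72 km, split between elevation h and root r with h + r = Δ.
Airy balance ρ_c h = (ρ_m − ρ_c) r gives r = h ρ_c/(ρ_m − ρ_c), so h (1 + ρ_c/(ρ_m − ρ_c)) = Δ, i.e. h = Δ (ρ_m − ρ_c)/ρ_m.
h = 10.72 km × 0.53/3.24 = 1.75 km.

1.75 km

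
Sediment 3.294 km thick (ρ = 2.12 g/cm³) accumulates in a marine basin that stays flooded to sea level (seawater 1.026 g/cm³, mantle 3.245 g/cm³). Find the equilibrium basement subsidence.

Submarine loading: the sediment displaces seawater, and the subsidence is in turn flooded, so s (ρ_m − ρ_w) = t (ρ_sed − ρ_w).
s = 3.294 km × (2.12 − 1.026) / (3.245 − 1.026) = 1.62 km.

1.62 km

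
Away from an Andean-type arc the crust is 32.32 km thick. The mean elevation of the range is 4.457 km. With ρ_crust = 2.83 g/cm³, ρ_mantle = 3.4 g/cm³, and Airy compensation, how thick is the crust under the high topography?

Root depth r = h ρ_c / (ρ_m − ρ_c) = 4.457 km × 2.83 / 0.57 = 22.13 km.
Total thickness = T + h + r = 32.32 km + 4.457 km + 22.13 km = 58.9 km.

58.9 km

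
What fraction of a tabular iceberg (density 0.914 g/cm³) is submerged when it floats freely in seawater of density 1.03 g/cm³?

Submerged fraction = ρ_obj/ρ_fluid = 0.914/1.03 = 0.887.

0.887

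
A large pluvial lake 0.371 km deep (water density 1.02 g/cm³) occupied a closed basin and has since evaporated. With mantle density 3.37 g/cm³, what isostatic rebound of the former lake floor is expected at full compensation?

u = d ρ_w/ρ_m = 0.371 km × 1.02/3.37 = 0.112 km.

0.112 km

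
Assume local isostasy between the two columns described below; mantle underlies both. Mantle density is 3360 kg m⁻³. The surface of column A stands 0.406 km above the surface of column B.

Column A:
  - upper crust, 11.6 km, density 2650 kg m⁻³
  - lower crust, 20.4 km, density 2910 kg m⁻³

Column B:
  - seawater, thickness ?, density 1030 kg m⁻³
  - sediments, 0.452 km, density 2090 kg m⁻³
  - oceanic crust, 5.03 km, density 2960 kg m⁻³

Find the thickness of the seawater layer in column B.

Take the compensation level at the base of the deeper column (depth z_c below the surface of column A) and equate Σ ρ_i t_i down to z_c; mantle fills any gap and the z_c terms cancel.
Column A: 11.6×2650 + 20.4×2910 + (z_c − 32)×3360
Column B: 0.406×0 + x×1030 + 0.452×2090 + 5.03×2960 + (z_c − 0.406 − 5.482 − x)×3360
The z_c×3360 term appears on both sides and cancels. Collect the known terms of each column as K = Σ(ρt)_known − 3360 × (depth of known layers): K_A = 90104 − 3360×32 = −17416; K_B = 15833.48 − 3360×(0.406 + 5.482) = −3950.2.
Balance: K_A = K_B − x×(3360 − 1030), so x = (K_B − K_A)/(3360 − 1030) = 13465.8/2330 = 5.78 km.

5.78 km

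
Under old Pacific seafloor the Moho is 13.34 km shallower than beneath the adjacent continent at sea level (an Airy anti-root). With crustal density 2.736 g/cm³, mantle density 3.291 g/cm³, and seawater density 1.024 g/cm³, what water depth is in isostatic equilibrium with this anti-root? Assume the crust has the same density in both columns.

4.32 km

Replacing a thickness d of crust by seawater at the top must be balanced by replacing crust with mantle at the base: d (ρ_c − ρ_w) = a (ρ_m − ρ_c).
d = a (ρ_m − ρ_c)/(ρ_c − ρ_w) = 13.34 km × 0.555/1.712 = 4.32 km.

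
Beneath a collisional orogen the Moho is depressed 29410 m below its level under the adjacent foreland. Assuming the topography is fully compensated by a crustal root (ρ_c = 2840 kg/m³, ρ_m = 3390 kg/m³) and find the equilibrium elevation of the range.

5700 m

In Airy isostatic equilibrium: ρ_c h = (ρ_m − ρ_c) r.
h = r (ρ_m − ρ_c) / ρ_c = 29410 m × (3390 − 2840) / 2840 = 5700 m.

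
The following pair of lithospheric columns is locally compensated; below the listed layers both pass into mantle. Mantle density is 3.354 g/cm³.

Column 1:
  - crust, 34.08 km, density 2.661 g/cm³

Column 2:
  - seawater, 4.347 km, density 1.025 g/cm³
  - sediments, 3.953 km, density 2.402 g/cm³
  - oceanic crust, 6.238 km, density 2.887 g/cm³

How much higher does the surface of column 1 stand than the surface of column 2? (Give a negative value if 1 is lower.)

2.03 km

For any compensation level in the mantle, the mantle terms cancel and isostasy reduces to e = (Σt_1 − Σt_2) − (Σ(ρt)_1 − Σ(ρt)_2) / ρ_m.
Σt_1 = 34.08 km; Σt_2 = 14.538 km; Σ(ρt)_1 = 90.68688; Σ(ρt)_2 = 31.959887 (in km·g/cm³).
e = (34.08 − 14.538) − (90.68688 − 31.959887) / 3.354 = 2.03 km.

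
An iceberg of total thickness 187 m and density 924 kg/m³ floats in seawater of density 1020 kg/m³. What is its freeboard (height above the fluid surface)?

Floating equilibrium: submerged depth d = t ρ_obj/ρ_fluid = 187 m × 924/1020 = 169.4 m.
Freeboard = t − d = 187 m − 169.4 m = 17.6 m.

17.6 m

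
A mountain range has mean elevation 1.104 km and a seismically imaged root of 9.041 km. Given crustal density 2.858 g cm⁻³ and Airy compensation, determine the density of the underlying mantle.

Airy balance: ρ_c h = (ρ_m − ρ_c) r → ρ_m = ρ_c (1 + h/r).
ρ_m = 2.858 × (1 + 1.104 km/9.041 km) = 3.21 g cm⁻³.

3.21 g cm⁻³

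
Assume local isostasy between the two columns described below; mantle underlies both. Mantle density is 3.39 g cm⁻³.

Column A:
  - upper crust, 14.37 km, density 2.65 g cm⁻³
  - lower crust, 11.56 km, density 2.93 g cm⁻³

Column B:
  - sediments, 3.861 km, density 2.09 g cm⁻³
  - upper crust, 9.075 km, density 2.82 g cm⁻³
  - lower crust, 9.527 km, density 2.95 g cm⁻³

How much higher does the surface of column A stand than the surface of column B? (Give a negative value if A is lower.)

For any compensation level in the mantle, the mantle terms cancel and isostasy reduces to e = (Σt_A − Σt_B) − (Σ(ρt)_A − Σ(ρt)_B) / ρ_m.
Σt_A = 25.93 km; Σt_B = 22.463 km; Σ(ρt)_A = 71.9513; Σ(ρt)_B = 61.76564 (in km·g cm⁻³).
e = (25.93 − 22.463) − (71.9513 − 61.76564) / 3.39 = 0.462 km.

0.462 km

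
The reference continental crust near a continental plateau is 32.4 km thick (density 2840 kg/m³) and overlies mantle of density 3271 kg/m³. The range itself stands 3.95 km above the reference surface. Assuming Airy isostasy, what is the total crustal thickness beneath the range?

Root depth r = h ρ_c / (ρ_m − ρ_c) = 3.95 km × 2840 / 431 = 26.03 km.
Total thickness = T + h + r = 32.4 km + 3.95 km + 26.03 km = 62.4 km.

62.4 km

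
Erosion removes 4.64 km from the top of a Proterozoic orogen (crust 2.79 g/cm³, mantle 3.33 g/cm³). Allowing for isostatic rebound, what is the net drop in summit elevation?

Rebound u = e ρ_c/ρ_m = 4.64 km × 2.79/3.33 = 3.888 km.
Net surface drop = e − u = 4.64 km − 3.888 km = e (ρ_m − ρ_c)/ρ_m = 0.752 km.

0.752 km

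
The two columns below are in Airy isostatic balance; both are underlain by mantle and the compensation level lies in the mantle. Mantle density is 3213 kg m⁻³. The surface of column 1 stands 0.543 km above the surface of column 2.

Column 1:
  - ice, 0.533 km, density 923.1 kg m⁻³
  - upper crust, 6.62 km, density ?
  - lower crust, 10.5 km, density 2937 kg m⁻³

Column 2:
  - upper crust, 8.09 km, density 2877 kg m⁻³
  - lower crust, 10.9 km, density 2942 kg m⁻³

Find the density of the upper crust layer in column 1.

Take the compensation level at the base of the deeper column (depth z_c below the surface of column 1) and equate Σ ρ_i t_i down to z_c; mantle fills any gap and the z_c terms cancel.
Column 1: 0.533×923.1 + 6.62×ρ + 10.5×2937 + (z_c − 17.653)×3213
Column 2: 0.543×0 + 8.09×2877 + 10.9×2942 + (z_c − 0.543 − 18.99)×3213
The z_c×3213 term appears on both sides and cancels. Collect the known terms of each column as K = Σ(ρt)_known − 3213 × (depth of known layers): K_1 = 31330.5123 − 3213×17.653 = −25388.5767; K_2 = 55342.73 − 3213×(0.543 + 18.99) = −7416.799.
Balance: K_1 + 6.62×ρ = K_2, so ρ = (K_2 − K_1)/6.62 = 17971.8/6.62 = 2710 kg m⁻³.

2710 kg m⁻³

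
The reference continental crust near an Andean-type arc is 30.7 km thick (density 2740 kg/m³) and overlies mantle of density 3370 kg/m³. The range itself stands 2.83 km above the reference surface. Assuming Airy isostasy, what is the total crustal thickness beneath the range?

Root depth r = h ρ_c / (ρ_m − ρ_c) = 2.83 km × 2740 / 630 = 12.31 km.
Total thickness = T + h + r = 30.7 km + 2.83 km + 12.31 km = 45.8 km.

45.8 km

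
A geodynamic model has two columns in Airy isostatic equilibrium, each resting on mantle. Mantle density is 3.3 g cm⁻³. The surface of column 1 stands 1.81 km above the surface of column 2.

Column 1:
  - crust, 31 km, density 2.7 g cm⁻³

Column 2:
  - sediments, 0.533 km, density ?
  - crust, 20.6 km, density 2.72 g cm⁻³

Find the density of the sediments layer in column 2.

2.03 g cm⁻³

Take the compensation level at the base of the deeper column (depth z_c below the surface of column 1) and equate Σ ρ_i t_i down to z_c; mantle fills any gap and the z_c terms cancel.
Column 1: 31×2.7 + (z_c − 31)×3.3
Column 2: 1.81×0 + 0.533×ρ + 20.6×2.72 + (z_c − 1.81 − 21.133)×3.3
The z_c×3.3 term appears on both sides and cancels. Collect the known terms of each column as K = Σ(ρt)_known − 3.3 × (depth of known layers): K_1 = 83.7 − 3.3×31 = −18.6; K_2 = 56.032 − 3.3×(1.81 + 21.133) = −19.6799.
Balance: K_1 = K_2 + 0.533×ρ, so ρ = (K_1 − K_2)/0.533 = 1.0799/0.533 = 2.03 g cm⁻³.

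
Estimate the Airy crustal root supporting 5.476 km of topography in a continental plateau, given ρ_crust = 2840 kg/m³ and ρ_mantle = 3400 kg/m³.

Isostatic balance requires: the weight of the topography is balanced by the buoyancy of the root, ρ_c h = (ρ_m − ρ_c) r.
r = h · ρ_c / (ρ_m − ρ_c) = 5.476 km × 2840 / (3400 − 2840) = 27.8 km.

27.8 km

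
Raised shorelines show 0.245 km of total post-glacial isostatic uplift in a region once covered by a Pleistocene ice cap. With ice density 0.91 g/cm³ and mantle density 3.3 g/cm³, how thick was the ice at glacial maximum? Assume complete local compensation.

u = t ρ_ice/ρ_m → t = u ρ_m/ρ_ice = 0.245 km × 3.3/0.91 = 0.888 km.

0.888 km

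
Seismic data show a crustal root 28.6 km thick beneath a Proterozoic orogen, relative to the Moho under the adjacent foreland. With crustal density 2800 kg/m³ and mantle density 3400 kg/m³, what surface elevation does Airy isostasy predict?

6.13 km

For local isostatic compensation: ρ_c h = (ρ_m − ρ_c) r.
h = r (ρ_m − ρ_c) / ρ_c = 28.6 km × (3400 − 2800) / 2800 = 6.13 km.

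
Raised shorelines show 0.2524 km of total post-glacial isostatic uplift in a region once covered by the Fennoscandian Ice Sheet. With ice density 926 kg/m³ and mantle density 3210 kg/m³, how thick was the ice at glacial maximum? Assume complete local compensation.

0.875 km

u = t ρ_ice/ρ_m → t = u ρ_m/ρ_ice = 0.2524 km × 3210/926 = 0.875 km.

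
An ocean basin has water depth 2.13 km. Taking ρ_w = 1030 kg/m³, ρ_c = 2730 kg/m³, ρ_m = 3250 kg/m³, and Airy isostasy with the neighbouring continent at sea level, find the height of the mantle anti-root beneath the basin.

6.96 km

Isostatic balance requires: replacing crust with seawater at the top is compensated by replacing crust with mantle at the base: d (ρ_c − ρ_w) = a (ρ_m − ρ_c).
a = d (ρ_c − ρ_w)/(ρ_m − ρ_c) = 2.13 km × 1700/520 = 6.96 km.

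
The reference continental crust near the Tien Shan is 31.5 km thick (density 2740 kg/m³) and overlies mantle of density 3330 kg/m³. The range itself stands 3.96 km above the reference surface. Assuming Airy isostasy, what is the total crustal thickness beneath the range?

Root depth r = h ρ_c / (ρ_m − ρ_c) = 3.96 km × 2740 / 590 = 18.39 km.
Total thickness = T + h + r = 31.5 km + 3.96 km + 18.39 km = 53.9 km.

53.9 km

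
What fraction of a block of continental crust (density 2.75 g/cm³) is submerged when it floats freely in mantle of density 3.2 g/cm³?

Submerged fraction = ρ_obj/ρ_fluid = 2.75/3.2 = 85.9%.

85.9%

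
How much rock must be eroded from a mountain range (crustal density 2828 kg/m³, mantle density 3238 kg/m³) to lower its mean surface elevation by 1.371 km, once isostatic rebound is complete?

Net drop Δ = e − u = e − e ρ_c/ρ_m = e (ρ_m − ρ_c)/ρ_m.
e = Δ ρ_m/(ρ_m − ρ_c) = 1.371 km × 3238/410 = 10.8 km.

10.8 km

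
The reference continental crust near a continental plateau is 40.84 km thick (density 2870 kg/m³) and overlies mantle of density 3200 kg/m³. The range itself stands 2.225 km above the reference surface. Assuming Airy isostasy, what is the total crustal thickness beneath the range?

62.4 km

Root depth r = h ρ_c / (ρ_m − ρ_c) = 2.225 km × 2870 / 330 = 19.35 km.
Total thickness = T + h + r = 40.84 km + 2.225 km + 19.35 km = 62.4 km.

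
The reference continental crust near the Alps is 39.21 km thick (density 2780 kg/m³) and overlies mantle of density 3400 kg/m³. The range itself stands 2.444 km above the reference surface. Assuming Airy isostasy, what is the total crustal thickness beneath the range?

52.6 km

Root depth r = h ρ_c / (ρ_m − ρ_c) = 2.444 km × 2780 / 620 = 10.96 km.
Total thickness = T + h + r = 39.21 km + 2.444 km + 10.96 km = 52.6 km.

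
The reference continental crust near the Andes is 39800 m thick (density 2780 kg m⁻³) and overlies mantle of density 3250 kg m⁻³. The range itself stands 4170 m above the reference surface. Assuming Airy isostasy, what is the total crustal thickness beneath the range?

68600 m

Root depth r = h ρ_c / (ρ_m − ρ_c) = 4170 m × 2780 / 470 = 24670 m.
Total thickness = T + h + r = 39800 m + 4170 m + 24670 m = 68600 m.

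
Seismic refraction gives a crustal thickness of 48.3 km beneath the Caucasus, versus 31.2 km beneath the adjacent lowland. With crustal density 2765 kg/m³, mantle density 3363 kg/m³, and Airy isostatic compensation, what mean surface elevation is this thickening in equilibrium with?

3.04 km

Excess crust Δ = 48.3 km − 31.2 km = 17.1 km, split between elevation h and root r with h + r = Δ.
Airy balance ρ_c h = (ρ_m − ρ_c) r gives r = h ρ_c/(ρ_m − ρ_c), so h (1 + ρ_c/(ρ_m − ρ_c)) = Δ, i.e. h = Δ (ρ_m − ρ_c)/ρ_m.
h = 17.1 km × 598/3363 = 3.04 km.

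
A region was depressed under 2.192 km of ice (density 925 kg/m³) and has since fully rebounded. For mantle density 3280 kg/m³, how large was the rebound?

Removing the load lets mantle flow back in; uplift u satisfies ρ_ice t = ρ_m u.
u = t ρ_ice/ρ_m = 2.192 km × 925/3280 = 0.618 km.

0.618 km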